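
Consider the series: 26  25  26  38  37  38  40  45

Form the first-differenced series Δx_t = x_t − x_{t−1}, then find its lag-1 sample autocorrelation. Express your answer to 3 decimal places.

First differences Δx: -1, 1, 12, -1, 1, 2, 5
Mean of differences = 2.7143
Numerator Σ(Δx_t−Δx̄)(Δx_{t+1}−Δx̄) = -38.0816
Denominator Σ(Δx_t−Δx̄)² = 125.4286
r_1(Δx) = -38.0816 / 125.4286 = -0.304

-0.304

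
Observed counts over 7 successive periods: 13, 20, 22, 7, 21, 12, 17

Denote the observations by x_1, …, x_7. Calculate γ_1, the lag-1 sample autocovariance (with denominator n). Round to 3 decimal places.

Mean x̄ = (13 + 20 + 22 + 7 + 21 + 12 + 17)/7 = 16.0000
Deviations: -3.0000, 4.0000, 6.0000, -9.0000, 5.0000, -4.0000, 1.0000
Σ_{t=1}^{6}(x_t−x̄)(x_{t+1}−x̄) = -111.0000
γ_1 = -111.0000 / 7 = -15.857

-15.857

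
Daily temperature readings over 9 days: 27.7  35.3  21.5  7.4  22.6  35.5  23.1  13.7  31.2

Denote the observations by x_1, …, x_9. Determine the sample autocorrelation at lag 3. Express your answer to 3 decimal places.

Mean x̄ = (27.7 + 35.3 + 21.5 + 7.4 + 22.6 + 35.5 + 23.1 + 13.7 + 31.2)/9 = 24.2222
Numerator Σ_{t=1}^{6}(x_t−x̄)(x_{t+3}−x̄) = 7.4663
Denominator Σ(x_t−x̄)² = 715.6956
r_3 = 7.4663 / 715.6956 = 0.010

0.010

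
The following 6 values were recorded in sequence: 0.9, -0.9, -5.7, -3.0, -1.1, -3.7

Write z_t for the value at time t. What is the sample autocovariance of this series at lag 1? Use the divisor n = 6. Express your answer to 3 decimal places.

-0.058

Mean z̄ = (0.9 − 0.9 − 5.7 − 3.0 − 1.1 − 3.7)/6 = -2.2500
Deviations: 3.1500, 1.3500, -3.4500, -0.7500, 1.1500, -1.4500
Σ_{t=1}^{5}(z_t−z̄)(z_{t+1}−z̄) = -0.3475
γ_1 = -0.3475 / 6 = -0.058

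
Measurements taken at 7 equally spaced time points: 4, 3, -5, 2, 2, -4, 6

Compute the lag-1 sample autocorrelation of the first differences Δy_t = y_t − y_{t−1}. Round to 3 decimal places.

-0.424

First differences Δy: -1, -8, 7, 0, -6, 10
Mean of differences = 0.3333
Numerator Σ(Δy_t−Δȳ)(Δy_{t+1}−Δȳ) = -105.7778
Denominator Σ(Δy_t−Δȳ)² = 249.3333
r_1(Δy) = -105.7778 / 249.3333 = -0.424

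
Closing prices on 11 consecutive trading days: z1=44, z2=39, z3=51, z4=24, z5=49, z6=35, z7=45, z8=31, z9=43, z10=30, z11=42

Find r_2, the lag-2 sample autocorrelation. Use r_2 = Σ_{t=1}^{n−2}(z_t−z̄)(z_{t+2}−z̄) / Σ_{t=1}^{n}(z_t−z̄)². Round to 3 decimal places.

Mean z̄ = (44 + 39 + 51 + 24 + 49 + 35 + 45 + 31 + 43 + 30 + 42)/11 = 39.3636
Numerator Σ_{t=1}^{9}(z_t−z̄)(z_{t+2}−z̄) = 437.9174
Denominator Σ(z_t−z̄)² = 714.5455
r_2 = 437.9174 / 714.5455 = 0.613

0.613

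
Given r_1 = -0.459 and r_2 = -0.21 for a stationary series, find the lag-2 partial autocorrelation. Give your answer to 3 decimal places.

φ_{22} = (r_2 − r_1²) / (1 − r_1²)
r_1² = (-0.459)² = 0.210681
Numerator = -0.21 − 0.2107 = -0.4207; denominator = 1 − 0.2107 = 0.7893
φ_{22} = -0.4207 / 0.7893 = -0.533

-0.533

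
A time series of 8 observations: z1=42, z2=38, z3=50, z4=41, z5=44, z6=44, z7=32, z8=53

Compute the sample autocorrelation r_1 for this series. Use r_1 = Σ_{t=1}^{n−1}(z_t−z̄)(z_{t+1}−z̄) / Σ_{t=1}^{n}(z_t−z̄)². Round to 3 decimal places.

-0.550

Mean z̄ = (42 + 38 + 50 + 41 + 44 + 44 + 32 + 53)/8 = 43.0000
Deviations from mean: -1.0000, -5.0000, 7.0000, -2.0000, 1.0000, 1.0000, -11.0000, 10.0000
Σ(z_t−z̄)(z_{t+1}−z̄) = (5.0000) + (-35.0000) + (-14.0000) + (-2.0000) + (1.0000) + (-11.0000) + (-110.0000) = -166.0000
Denominator Σ(z_t−z̄)² = 302.0000
r_1 = -166.0000 / 302.0000 = -0.550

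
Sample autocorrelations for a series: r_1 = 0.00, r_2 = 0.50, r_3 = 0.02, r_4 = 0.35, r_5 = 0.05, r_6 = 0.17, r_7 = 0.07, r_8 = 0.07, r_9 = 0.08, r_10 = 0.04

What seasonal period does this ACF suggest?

The largest autocorrelation is r_2 = 0.50, with weaker echoes at lags 4 (0.35) and 6 (0.17); the remaining lags stay at or below 0.08.
The dominant spike at lag 2 indicates a seasonal period of 2.

2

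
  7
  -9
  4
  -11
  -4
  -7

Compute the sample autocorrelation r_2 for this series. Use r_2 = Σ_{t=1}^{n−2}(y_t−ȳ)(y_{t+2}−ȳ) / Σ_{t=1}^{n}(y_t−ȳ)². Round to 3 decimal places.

Mean ȳ = (7 − 9 + 4 − 11 − 4 − 7)/6 = -3.3333
Deviations from mean: 10.3333, -5.6667, 7.3333, -7.6667, -0.6667, -3.6667
Σ(y_t−ȳ)(y_{t+2}−ȳ) = (75.7778) + (43.4444) + (-4.8889) + (28.1111) = 142.4444
Denominator Σ(y_t−ȳ)² = 265.3333
r_2 = 142.4444 / 265.3333 = 0.537

0.537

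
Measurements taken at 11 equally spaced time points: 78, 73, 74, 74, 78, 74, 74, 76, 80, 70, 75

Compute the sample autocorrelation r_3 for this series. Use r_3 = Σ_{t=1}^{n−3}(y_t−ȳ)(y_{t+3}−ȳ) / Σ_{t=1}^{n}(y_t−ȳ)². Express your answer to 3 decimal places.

Mean ȳ = (78 + 73 + 74 + 74 + 78 + 74 + 74 + 76 + 80 + 70 + 75)/11 = 75.0909
Numerator Σ_{t=1}^{8}(y_t−ȳ)(y_{t+3}−ȳ) = -4.1157
Denominator Σ(y_t−ȳ)² = 76.9091
r_3 = -4.1157 / 76.9091 = -0.054

-0.054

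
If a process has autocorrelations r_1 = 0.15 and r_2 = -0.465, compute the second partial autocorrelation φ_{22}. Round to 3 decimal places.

-0.499

φ_{22} = (r_2 − r_1²) / (1 − r_1²)
r_1² = (0.15)² = 0.0225
Numerator = -0.465 − 0.0225 = -0.4875; denominator = 1 − 0.0225 = 0.9775
φ_{22} = -0.4875 / 0.9775 = -0.499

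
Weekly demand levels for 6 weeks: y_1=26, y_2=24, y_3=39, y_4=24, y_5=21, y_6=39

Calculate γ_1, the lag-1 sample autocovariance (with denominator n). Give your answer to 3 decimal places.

Mean ȳ = (26 + 24 + 39 + 24 + 21 + 39)/6 = 28.8333
Deviations: -2.8333, -4.8333, 10.1667, -4.8333, -7.8333, 10.1667
Σ_{t=1}^{5}(y_t−ȳ)(y_{t+1}−ȳ) = -126.3611
γ_1 = -126.3611 / 6 = -21.060

-21.060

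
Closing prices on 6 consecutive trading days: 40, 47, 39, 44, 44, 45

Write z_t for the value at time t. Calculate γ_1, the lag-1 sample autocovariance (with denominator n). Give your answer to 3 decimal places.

Mean z̄ = (40 + 47 + 39 + 44 + 44 + 45)/6 = 43.1667
Deviations: -3.1667, 3.8333, -4.1667, 0.8333, 0.8333, 1.8333
Σ_{t=1}^{5}(z_t−z̄)(z_{t+1}−z̄) = -29.3611
γ_1 = -29.3611 / 6 = -4.894

-4.894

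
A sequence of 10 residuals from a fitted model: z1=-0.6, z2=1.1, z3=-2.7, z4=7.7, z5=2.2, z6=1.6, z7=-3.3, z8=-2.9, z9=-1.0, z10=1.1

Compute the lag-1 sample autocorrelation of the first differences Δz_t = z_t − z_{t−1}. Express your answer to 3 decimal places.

-0.499

First differences Δz: 1.7, -3.8, 10.4, -5.5, -0.6, -4.9, 0.4, 1.9, 2.1
Mean of differences = 0.1889
Numerator Σ(Δz_t−Δz̄)(Δz_{t+1}−Δz̄) = -93.7890
Denominator Σ(Δz_t−Δz̄)² = 187.9689
r_1(Δz) = -93.7890 / 187.9689 = -0.499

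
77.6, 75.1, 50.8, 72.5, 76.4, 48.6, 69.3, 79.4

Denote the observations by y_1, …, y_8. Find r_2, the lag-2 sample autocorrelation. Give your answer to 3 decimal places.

Mean ȳ = (77.6 + 75.1 + 50.8 + 72.5 + 76.4 + 48.6 + 69.3 + 79.4)/8 = 68.7125
Deviations from mean: 8.8875, 6.3875, -17.9125, 3.7875, 7.6875, -20.1125, 0.5875, 10.6875
Numerator Σ_{t=1}^{6}(y_t−ȳ)(y_{t+2}−ȳ) = -559.3191
Denominator Σ(y_t−ȳ)² = 1033.1688
r_2 = -559.3191 / 1033.1688 = -0.541

-0.541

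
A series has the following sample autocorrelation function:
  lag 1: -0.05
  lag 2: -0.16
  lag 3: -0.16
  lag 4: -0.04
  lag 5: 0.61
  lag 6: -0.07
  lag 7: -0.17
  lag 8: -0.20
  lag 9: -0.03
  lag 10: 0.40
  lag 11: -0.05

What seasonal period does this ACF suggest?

5

The largest autocorrelation is r_5 = 0.61, with a weaker echo at lag 10 (0.40); the remaining lags stay at or below -0.03.
The dominant spike at lag 5 indicates a seasonal period of 5.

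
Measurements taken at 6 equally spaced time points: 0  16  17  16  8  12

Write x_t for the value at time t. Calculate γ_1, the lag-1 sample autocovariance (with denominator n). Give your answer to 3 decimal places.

-3.292

Mean x̄ = (0 + 16 + 17 + 16 + 8 + 12)/6 = 11.5000
Deviations: -11.5000, 4.5000, 5.5000, 4.5000, -3.5000, 0.5000
Σ_{t=1}^{5}(x_t−x̄)(x_{t+1}−x̄) = -19.7500
γ_1 = -19.7500 / 6 = -3.292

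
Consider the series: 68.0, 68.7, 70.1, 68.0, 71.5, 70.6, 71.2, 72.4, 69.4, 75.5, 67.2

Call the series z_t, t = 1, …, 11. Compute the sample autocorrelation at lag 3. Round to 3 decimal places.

Mean z̄ = (68.0 + 68.7 + 70.1 + 68.0 + 71.5 + 70.6 + 71.2 + 72.4 + 69.4 + 75.5 + 67.2)/11 = 70.2364
Numerator Σ_{t=1}^{8}(z_t−z̄)(z_{t+3}−z̄) = 1.7879
Denominator Σ(z_t−z̄)² = 57.3455
r_3 = 1.7879 / 57.3455 = 0.031

0.031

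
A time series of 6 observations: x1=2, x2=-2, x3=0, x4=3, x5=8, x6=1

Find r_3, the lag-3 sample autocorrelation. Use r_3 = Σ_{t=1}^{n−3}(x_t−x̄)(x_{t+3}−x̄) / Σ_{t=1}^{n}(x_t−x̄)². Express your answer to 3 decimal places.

-0.379

Mean x̄ = (2 − 2 + 0 + 3 + 8 + 1)/6 = 2.0000
Σ(x_t−x̄)(x_{t+3}−x̄) = (0.0000) + (-24.0000) + (2.0000) = -22.0000
Denominator Σ(x_t−x̄)² = 58.0000
r_3 = -22.0000 / 58.0000 = -0.379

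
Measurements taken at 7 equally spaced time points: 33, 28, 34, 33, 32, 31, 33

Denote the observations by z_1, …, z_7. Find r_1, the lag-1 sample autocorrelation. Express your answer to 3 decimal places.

-0.458

Mean z̄ = (33 + 28 + 34 + 33 + 32 + 31 + 33)/7 = 32.0000
Deviations from mean: 1.0000, -4.0000, 2.0000, 1.0000, 0.0000, -1.0000, 1.0000
Σ(z_t−z̄)(z_{t+1}−z̄) = (-4.0000) + (-8.0000) + (2.0000) + (0.0000) + (0.0000) + (-1.0000) = -11.0000
Denominator Σ(z_t−z̄)² = 24.0000
r_1 = -11.0000 / 24.0000 = -0.458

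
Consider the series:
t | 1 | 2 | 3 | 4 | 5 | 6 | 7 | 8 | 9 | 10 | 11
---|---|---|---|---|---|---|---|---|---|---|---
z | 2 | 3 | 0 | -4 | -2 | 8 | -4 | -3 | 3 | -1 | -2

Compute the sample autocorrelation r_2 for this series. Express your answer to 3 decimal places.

-0.551

Mean z̄ = (2 + 3 + 0 − 4 − 2 + 8 − 4 − 3 + 3 − 1 − 2)/11 = 0.0000
Numerator Σ_{t=1}^{9}(z_t−z̄)(z_{t+2}−z̄) = -75.0000
Denominator Σ(z_t−z̄)² = 136.0000
r_2 = -75.0000 / 136.0000 = -0.551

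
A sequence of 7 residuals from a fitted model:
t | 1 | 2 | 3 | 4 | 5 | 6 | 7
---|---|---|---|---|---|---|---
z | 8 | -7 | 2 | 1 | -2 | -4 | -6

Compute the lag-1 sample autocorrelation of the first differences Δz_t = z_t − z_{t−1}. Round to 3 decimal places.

First differences Δz: -15, 9, -1, -3, -2, -2
Mean of differences = -2.3333
Numerator Σ(Δz_t−Δz̄)(Δz_{t+1}−Δz̄) = -129.4444
Denominator Σ(Δz_t−Δz̄)² = 291.3333
r_1(Δz) = -129.4444 / 291.3333 = -0.444

-0.444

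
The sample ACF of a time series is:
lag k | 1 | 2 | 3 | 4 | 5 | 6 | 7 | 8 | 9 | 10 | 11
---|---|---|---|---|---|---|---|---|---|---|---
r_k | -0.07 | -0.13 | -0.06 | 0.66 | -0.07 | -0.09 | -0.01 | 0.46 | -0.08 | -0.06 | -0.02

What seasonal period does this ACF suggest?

The largest autocorrelation is r_4 = 0.66, with a weaker echo at lag 8 (0.46); the remaining lags stay at or below -0.01.
The dominant spike at lag 4 indicates a seasonal period of 4.

4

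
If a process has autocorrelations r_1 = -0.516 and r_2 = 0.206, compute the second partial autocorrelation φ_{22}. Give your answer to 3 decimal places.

-0.082

φ_{22} = (r_2 − r_1²) / (1 − r_1²)
r_1² = (-0.516)² = 0.266256
Numerator = 0.206 − 0.2663 = -0.0603; denominator = 1 − 0.2663 = 0.7337
φ_{22} = -0.0603 / 0.7337 = -0.082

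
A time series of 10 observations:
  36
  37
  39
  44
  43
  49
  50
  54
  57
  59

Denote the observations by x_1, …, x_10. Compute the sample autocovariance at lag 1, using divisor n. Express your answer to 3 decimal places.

43.436

Mean x̄ = (36 + 37 + 39 + 44 + 43 + 49 + 50 + 54 + 57 + 59)/10 = 46.8000
Σ_{t=1}^{9}(x_t−x̄)(x_{t+1}−x̄) = 434.3600
γ_1 = 434.3600 / 10 = 43.436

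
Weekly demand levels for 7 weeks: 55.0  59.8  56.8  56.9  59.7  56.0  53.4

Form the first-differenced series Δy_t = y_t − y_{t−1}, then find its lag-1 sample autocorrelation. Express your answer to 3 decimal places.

First differences Δy: 4.8, -3.0, 0.1, 2.8, -3.7, -2.6
Mean of differences = -0.2667
Numerator Σ(Δy_t−Δȳ)(Δy_{t+1}−Δȳ) = -16.2444
Denominator Σ(Δy_t−Δȳ)² = 59.9133
r_1(Δy) = -16.2444 / 59.9133 = -0.271

-0.271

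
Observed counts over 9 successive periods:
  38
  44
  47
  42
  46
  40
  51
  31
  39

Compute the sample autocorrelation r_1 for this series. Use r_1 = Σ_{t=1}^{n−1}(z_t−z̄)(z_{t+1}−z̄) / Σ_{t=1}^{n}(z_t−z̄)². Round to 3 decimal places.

Mean z̄ = (38 + 44 + 47 + 42 + 46 + 40 + 51 + 31 + 39)/9 = 42.0000
Numerator Σ_{t=1}^{8}(z_t−z̄)(z_{t+1}−z̄) = -90.0000
Denominator Σ(z_t−z̄)² = 276.0000
r_1 = -90.0000 / 276.0000 = -0.326

-0.326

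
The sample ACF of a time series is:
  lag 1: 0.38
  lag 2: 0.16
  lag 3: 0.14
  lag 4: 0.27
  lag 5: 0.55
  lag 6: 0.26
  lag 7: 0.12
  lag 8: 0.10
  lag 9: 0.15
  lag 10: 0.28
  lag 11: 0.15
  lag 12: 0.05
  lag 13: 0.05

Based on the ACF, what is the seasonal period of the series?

The largest autocorrelation is r_5 = 0.55; the remaining lags stay at or below 0.38. The elevated value at lag 1 (0.38), dropping to 0.16 at lag 2, reflects decaying short-term dependence rather than seasonality.
The dominant spike at lag 5 indicates a seasonal period of 5.

5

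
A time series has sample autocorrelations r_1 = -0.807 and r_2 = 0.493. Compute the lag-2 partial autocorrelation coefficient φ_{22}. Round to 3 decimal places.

-0.454

φ_{22} = (r_2 − r_1²) / (1 − r_1²)
r_1² = (-0.807)² = 0.651249
Numerator = 0.493 − 0.6512 = -0.1582; denominator = 1 − 0.6512 = 0.3488
φ_{22} = -0.1582 / 0.3488 = -0.454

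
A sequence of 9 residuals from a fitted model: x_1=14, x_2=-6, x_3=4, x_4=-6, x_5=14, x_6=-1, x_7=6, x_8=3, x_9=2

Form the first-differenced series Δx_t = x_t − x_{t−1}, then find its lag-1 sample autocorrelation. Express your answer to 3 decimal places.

First differences Δx: -20, 10, -10, 20, -15, 7, -3, -1
Mean of differences = -1.5000
Numerator Σ(Δx_t−Δx̄)(Δx_{t+1}−Δx̄) = -911.7500
Denominator Σ(Δx_t−Δx̄)² = 1266.0000
r_1(Δx) = -911.7500 / 1266.0000 = -0.720

-0.720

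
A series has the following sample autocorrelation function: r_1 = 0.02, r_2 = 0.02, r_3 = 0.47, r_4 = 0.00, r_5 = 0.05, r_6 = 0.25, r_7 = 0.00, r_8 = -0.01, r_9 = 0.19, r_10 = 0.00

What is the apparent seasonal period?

3

The largest autocorrelation is r_3 = 0.47, with weaker echoes at lags 6 (0.25) and 9 (0.19); the remaining lags stay at or below 0.05.
The dominant spike at lag 3 indicates a seasonal period of 3.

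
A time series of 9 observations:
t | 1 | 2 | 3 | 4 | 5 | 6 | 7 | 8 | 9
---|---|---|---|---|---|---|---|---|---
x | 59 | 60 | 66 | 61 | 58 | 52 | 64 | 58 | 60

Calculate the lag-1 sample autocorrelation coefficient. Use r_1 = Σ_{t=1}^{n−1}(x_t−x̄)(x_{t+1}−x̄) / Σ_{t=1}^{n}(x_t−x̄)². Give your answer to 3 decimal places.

Mean x̄ = (59 + 60 + 66 + 61 + 58 + 52 + 64 + 58 + 60)/9 = 59.7778
Numerator Σ_{t=1}^{8}(x_t−x̄)(x_{t+1}−x̄) = -20.2716
Denominator Σ(x_t−x̄)² = 125.5556
r_1 = -20.2716 / 125.5556 = -0.161

-0.161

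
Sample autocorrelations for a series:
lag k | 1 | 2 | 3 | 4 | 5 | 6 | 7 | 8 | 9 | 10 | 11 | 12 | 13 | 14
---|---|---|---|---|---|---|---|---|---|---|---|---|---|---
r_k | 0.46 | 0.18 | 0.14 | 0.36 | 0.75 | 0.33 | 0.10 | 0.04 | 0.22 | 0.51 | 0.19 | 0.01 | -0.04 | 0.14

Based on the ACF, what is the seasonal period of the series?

The largest autocorrelation is r_5 = 0.75, with a weaker echo at lag 10 (0.51); the remaining lags stay at or below 0.46. The elevated value at lag 1 (0.46), dropping to 0.18 at lag 2, reflects decaying short-term dependence rather than seasonality.
The dominant spike at lag 5 indicates a seasonal period of 5.

5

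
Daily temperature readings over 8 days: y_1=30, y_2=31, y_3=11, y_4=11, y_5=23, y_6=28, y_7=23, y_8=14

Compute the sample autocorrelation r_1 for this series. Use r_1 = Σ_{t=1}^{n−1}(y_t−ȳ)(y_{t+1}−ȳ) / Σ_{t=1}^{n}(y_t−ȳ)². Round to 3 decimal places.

0.172

Mean ȳ = (30 + 31 + 11 + 11 + 23 + 28 + 23 + 14)/8 = 21.3750
Deviations from mean: 8.6250, 9.6250, -10.3750, -10.3750, 1.6250, 6.6250, 1.6250, -7.3750
Σ(y_t−ȳ)(y_{t+1}−ȳ) = (83.0156) + (-99.8594) + (107.6406) + (-16.8594) + (10.7656) + (10.7656) + (-11.9844) = 83.4844
Denominator Σ(y_t−ȳ)² = 485.8750
r_1 = 83.4844 / 485.8750 = 0.172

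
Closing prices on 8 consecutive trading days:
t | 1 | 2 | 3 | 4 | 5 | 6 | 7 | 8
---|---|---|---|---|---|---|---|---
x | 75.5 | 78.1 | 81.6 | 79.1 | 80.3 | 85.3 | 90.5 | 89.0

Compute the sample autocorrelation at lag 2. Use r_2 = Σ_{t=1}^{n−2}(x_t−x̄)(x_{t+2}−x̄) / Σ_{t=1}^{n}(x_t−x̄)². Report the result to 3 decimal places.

Mean x̄ = (75.5 + 78.1 + 81.6 + 79.1 + 80.3 + 85.3 + 90.5 + 89.0)/8 = 82.4250
Numerator Σ_{t=1}^{6}(x_t−x̄)(x_{t+2}−x̄) = 14.0313
Denominator Σ(x_t−x̄)² = 199.6150
r_2 = 14.0313 / 199.6150 = 0.070

0.070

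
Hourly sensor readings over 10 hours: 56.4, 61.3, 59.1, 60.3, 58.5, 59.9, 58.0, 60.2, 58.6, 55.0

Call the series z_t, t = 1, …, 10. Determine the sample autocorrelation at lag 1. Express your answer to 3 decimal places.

-0.206

Mean z̄ = (56.4 + 61.3 + 59.1 + 60.3 + 58.5 + 59.9 + 58.0 + 60.2 + 58.6 + 55.0)/10 = 58.7300
Numerator Σ_{t=1}^{9}(z_t−z̄)(z_{t+1}−z̄) = -6.7199
Denominator Σ(z_t−z̄)² = 32.6810
r_1 = -6.7199 / 32.6810 = -0.206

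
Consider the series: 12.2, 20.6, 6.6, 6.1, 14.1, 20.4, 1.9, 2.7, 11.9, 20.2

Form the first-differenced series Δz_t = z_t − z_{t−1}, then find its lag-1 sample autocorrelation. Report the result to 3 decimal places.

First differences Δz: 8.4, -14.0, -0.5, 8.0, 6.3, -18.5, 0.8, 9.2, 8.3
Mean of differences = 0.8889
Numerator Σ(Δz_t−Δz̄)(Δz_{t+1}−Δz̄) = -104.8868
Denominator Σ(Δz_t−Δz̄)² = 859.8089
r_1(Δz) = -104.8868 / 859.8089 = -0.122

-0.122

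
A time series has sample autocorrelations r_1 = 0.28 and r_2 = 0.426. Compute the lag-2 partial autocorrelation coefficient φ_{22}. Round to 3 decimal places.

φ_{22} = (r_2 − r_1²) / (1 − r_1²)
r_1² = (0.28)² = 0.0784
Numerator = 0.426 − 0.0784 = 0.3476; denominator = 1 − 0.0784 = 0.9216
φ_{22} = 0.3476 / 0.9216 = 0.377

0.377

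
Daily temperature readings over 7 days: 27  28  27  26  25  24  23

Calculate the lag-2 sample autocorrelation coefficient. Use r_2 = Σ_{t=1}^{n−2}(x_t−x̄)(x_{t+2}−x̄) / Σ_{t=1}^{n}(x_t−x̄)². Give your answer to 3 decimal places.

0.146

Mean x̄ = (27 + 28 + 27 + 26 + 25 + 24 + 23)/7 = 25.7143
Numerator Σ_{t=1}^{5}(x_t−x̄)(x_{t+2}−x̄) = 2.8367
Denominator Σ(x_t−x̄)² = 19.4286
r_2 = 2.8367 / 19.4286 = 0.146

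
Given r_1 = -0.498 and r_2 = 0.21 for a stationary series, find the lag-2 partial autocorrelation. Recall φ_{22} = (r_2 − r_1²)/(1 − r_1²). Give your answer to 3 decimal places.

φ_{22} = (r_2 − r_1²) / (1 − r_1²)
r_1² = (-0.498)² = 0.248004
Numerator = 0.21 − 0.2480 = -0.0380; denominator = 1 − 0.2480 = 0.7520
φ_{22} = -0.0380 / 0.7520 = -0.051

-0.051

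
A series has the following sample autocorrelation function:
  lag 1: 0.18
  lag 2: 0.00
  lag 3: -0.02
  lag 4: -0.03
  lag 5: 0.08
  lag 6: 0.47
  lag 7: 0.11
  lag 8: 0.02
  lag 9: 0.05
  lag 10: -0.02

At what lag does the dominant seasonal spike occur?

6

The largest autocorrelation is r_6 = 0.47; the remaining lags stay at or below 0.18.
The dominant spike at lag 6 indicates a seasonal period of 6.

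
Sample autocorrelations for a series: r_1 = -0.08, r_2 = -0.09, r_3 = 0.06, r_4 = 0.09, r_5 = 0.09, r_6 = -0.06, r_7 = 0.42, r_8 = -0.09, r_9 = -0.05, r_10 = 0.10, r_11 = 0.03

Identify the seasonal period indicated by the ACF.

The largest autocorrelation is r_7 = 0.42; the remaining lags stay at or below 0.10.
The dominant spike at lag 7 indicates a seasonal period of 7.

7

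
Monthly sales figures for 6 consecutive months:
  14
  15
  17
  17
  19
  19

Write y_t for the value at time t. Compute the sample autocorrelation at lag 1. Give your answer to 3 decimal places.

Mean ȳ = (14 + 15 + 17 + 17 + 19 + 19)/6 = 16.8333
Deviations from mean: -2.8333, -1.8333, 0.1667, 0.1667, 2.1667, 2.1667
Numerator Σ_{t=1}^{5}(y_t−ȳ)(y_{t+1}−ȳ) = 9.9722
Denominator Σ(y_t−ȳ)² = 20.8333
r_1 = 9.9722 / 20.8333 = 0.479

0.479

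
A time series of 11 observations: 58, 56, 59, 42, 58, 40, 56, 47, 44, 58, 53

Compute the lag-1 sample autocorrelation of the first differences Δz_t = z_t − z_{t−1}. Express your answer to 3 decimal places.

First differences Δz: -2, 3, -17, 16, -18, 16, -9, -3, 14, -5
Mean of differences = -0.5000
Numerator Σ(Δz_t−Δz̄)(Δz_{t+1}−Δz̄) = -1133.2500
Denominator Σ(Δz_t−Δz̄)² = 1446.5000
r_1(Δz) = -1133.2500 / 1446.5000 = -0.783

-0.783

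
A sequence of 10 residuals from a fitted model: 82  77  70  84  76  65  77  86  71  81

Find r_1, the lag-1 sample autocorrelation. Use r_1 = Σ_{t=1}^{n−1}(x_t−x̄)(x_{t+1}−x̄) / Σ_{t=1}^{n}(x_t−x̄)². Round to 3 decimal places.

Mean x̄ = (82 + 77 + 70 + 84 + 76 + 65 + 77 + 86 + 71 + 81)/10 = 76.9000
Numerator Σ_{t=1}^{9}(x_t−x̄)(x_{t+1}−x̄) = -123.0100
Denominator Σ(x_t−x̄)² = 400.9000
r_1 = -123.0100 / 400.9000 = -0.307

-0.307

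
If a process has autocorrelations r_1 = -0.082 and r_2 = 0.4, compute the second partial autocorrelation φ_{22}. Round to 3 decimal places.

0.396

φ_{22} = (r_2 − r_1²) / (1 − r_1²)
r_1² = (-0.082)² = 0.006724
Numerator = 0.4 − 0.0067 = 0.3933; denominator = 1 − 0.0067 = 0.9933
φ_{22} = 0.3933 / 0.9933 = 0.396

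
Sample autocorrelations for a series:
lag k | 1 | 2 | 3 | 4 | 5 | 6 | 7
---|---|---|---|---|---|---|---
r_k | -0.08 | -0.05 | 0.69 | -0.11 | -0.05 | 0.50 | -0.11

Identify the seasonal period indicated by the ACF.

3

The largest autocorrelation is r_3 = 0.69, with a weaker echo at lag 6 (0.50); the remaining lags stay at or below -0.05.
The dominant spike at lag 3 indicates a seasonal period of 3.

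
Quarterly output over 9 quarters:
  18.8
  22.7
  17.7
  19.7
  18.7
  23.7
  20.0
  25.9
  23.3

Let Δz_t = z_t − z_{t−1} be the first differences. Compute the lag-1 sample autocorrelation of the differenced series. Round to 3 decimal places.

-0.767

First differences Δz: 3.9, -5.0, 2.0, -1.0, 5.0, -3.7, 5.9, -2.6
Mean of differences = 0.5625
Numerator Σ(Δz_t−Δz̄)(Δz_{t+1}−Δz̄) = -94.2864
Denominator Σ(Δz_t−Δz̄)² = 122.9388
r_1(Δz) = -94.2864 / 122.9388 = -0.767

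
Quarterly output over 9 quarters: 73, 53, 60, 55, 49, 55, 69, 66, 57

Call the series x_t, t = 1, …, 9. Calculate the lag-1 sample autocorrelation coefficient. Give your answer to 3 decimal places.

0.011

Mean x̄ = (73 + 53 + 60 + 55 + 49 + 55 + 69 + 66 + 57)/9 = 59.6667
Numerator Σ_{t=1}^{8}(x_t−x̄)(x_{t+1}−x̄) = 5.5556
Denominator Σ(x_t−x̄)² = 514.0000
r_1 = 5.5556 / 514.0000 = 0.011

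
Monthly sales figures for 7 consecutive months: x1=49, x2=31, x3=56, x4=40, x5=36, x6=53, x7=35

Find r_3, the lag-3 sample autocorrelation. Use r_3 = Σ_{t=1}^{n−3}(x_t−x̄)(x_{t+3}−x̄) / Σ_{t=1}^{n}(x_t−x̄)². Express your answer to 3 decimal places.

0.385

Mean x̄ = (49 + 31 + 56 + 40 + 36 + 53 + 35)/7 = 42.8571
Deviations from mean: 6.1429, -11.8571, 13.1429, -2.8571, -6.8571, 10.1429, -7.8571
Numerator Σ_{t=1}^{4}(x_t−x̄)(x_{t+3}−x̄) = 219.5102
Denominator Σ(x_t−x̄)² = 570.8571
r_3 = 219.5102 / 570.8571 = 0.385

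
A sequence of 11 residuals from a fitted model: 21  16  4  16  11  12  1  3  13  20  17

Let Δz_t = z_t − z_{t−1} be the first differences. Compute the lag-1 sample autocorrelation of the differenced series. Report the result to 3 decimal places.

-0.180

First differences Δz: -5, -12, 12, -5, 1, -11, 2, 10, 7, -3
Mean of differences = -0.4000
Numerator Σ(Δz_t−Δz̄)(Δz_{t+1}−Δz̄) = -111.5600
Denominator Σ(Δz_t−Δz̄)² = 620.4000
r_1(Δz) = -111.5600 / 620.4000 = -0.180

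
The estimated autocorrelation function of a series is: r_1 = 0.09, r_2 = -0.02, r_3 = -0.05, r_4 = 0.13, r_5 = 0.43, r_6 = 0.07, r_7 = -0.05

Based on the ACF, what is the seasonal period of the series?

5

The largest autocorrelation is r_5 = 0.43; the remaining lags stay at or below 0.13.
The dominant spike at lag 5 indicates a seasonal period of 5.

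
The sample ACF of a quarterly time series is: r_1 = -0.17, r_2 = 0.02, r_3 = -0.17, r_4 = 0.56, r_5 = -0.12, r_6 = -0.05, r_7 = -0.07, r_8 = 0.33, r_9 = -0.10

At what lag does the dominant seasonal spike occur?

4

The largest autocorrelation is r_4 = 0.56, with a weaker echo at lag 8 (0.33); the remaining lags stay at or below 0.02.
The dominant spike at lag 4 indicates a seasonal period of 4.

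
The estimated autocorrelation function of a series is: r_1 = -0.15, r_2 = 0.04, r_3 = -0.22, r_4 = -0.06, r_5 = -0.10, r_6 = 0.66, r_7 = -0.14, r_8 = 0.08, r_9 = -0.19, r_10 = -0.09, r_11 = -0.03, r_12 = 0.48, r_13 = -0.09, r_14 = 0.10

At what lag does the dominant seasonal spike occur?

6

The largest autocorrelation is r_6 = 0.66, with a weaker echo at lag 12 (0.48); the remaining lags stay at or below 0.10.
The dominant spike at lag 6 indicates a seasonal period of 6.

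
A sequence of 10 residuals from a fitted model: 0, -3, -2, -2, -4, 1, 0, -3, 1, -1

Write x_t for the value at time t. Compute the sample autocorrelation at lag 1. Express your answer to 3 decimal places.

-0.259

Mean x̄ = (0 − 3 − 2 − 2 − 4 + 1 + 0 − 3 + 1 − 1)/10 = -1.3000
Numerator Σ_{t=1}^{9}(x_t−x̄)(x_{t+1}−x̄) = -7.2900
Denominator Σ(x_t−x̄)² = 28.1000
r_1 = -7.2900 / 28.1000 = -0.259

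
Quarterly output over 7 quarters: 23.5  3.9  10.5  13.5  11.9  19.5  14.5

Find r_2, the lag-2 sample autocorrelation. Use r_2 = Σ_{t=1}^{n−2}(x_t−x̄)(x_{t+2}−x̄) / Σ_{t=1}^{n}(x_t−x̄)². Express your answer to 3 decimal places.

Mean x̄ = (23.5 + 3.9 + 10.5 + 13.5 + 11.9 + 19.5 + 14.5)/7 = 13.9000
Deviations from mean: 9.6000, -10.0000, -3.4000, -0.4000, -2.0000, 5.6000, 0.6000
Numerator Σ_{t=1}^{5}(x_t−x̄)(x_{t+2}−x̄) = -25.2800
Denominator Σ(x_t−x̄)² = 239.6000
r_2 = -25.2800 / 239.6000 = -0.106

-0.106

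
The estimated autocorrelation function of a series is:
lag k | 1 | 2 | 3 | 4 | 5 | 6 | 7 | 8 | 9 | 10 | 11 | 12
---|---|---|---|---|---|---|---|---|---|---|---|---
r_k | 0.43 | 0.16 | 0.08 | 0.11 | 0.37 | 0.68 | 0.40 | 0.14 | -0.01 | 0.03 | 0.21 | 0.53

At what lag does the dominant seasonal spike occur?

The largest autocorrelation is r_6 = 0.68, with a weaker echo at lag 12 (0.53); the remaining lags stay at or below 0.43. The elevated value at lag 1 (0.43), dropping to 0.16 at lag 2, reflects decaying short-term dependence rather than seasonality.
The dominant spike at lag 6 indicates a seasonal period of 6.

6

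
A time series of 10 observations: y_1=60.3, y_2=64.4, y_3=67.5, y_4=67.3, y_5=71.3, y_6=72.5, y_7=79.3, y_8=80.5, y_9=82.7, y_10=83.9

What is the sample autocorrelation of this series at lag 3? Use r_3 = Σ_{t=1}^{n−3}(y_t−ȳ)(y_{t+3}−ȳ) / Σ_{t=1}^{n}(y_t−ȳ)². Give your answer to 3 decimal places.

0.172

Mean ȳ = (60.3 + 64.4 + 67.5 + 67.3 + 71.3 + 72.5 + 79.3 + 80.5 + 82.7 + 83.9)/10 = 72.9700
Numerator Σ_{t=1}^{7}(y_t−ȳ)(y_{t+3}−ȳ) = 104.8693
Denominator Σ(y_t−ȳ)² = 609.9610
r_3 = 104.8693 / 609.9610 = 0.172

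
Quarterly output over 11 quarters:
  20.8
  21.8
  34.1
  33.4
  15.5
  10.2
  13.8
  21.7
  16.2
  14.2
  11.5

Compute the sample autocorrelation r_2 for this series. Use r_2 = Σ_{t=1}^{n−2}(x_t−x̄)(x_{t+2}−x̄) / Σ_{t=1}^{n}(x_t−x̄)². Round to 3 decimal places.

Mean x̄ = (20.8 + 21.8 + 34.1 + 33.4 + 15.5 + 10.2 + 13.8 + 21.7 + 16.2 + 14.2 + 11.5)/11 = 19.3818
Numerator Σ_{t=1}^{9}(x_t−x̄)(x_{t+2}−x̄) = -99.8652
Denominator Σ(x_t−x̄)² = 655.9964
r_2 = -99.8652 / 655.9964 = -0.152

-0.152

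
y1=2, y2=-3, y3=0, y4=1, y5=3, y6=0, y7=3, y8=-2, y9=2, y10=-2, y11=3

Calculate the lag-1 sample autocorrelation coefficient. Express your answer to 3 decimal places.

Mean ȳ = (2 − 3 + 0 + 1 + 3 + 0 + 3 − 2 + 2 − 2 + 3)/11 = 0.6364
Numerator Σ_{t=1}^{10}(y_t−ȳ)(y_{t+1}−ȳ) = -24.6777
Denominator Σ(y_t−ȳ)² = 48.5455
r_1 = -24.6777 / 48.5455 = -0.508

-0.508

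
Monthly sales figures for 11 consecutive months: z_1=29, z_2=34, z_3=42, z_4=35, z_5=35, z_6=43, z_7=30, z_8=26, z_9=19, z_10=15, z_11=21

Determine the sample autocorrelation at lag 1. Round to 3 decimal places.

0.655

Mean z̄ = (29 + 34 + 42 + 35 + 35 + 43 + 30 + 26 + 19 + 15 + 21)/11 = 29.9091
Numerator Σ_{t=1}^{10}(z_t−z̄)(z_{t+1}−z̄) = 538.8099
Denominator Σ(z_t−z̄)² = 822.9091
r_1 = 538.8099 / 822.9091 = 0.655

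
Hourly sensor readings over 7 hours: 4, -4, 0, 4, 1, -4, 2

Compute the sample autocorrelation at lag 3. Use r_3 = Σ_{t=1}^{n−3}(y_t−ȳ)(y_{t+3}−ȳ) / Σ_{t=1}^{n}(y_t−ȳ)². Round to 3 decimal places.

0.262

Mean ȳ = (4 − 4 + 0 + 4 + 1 − 4 + 2)/7 = 0.4286
Deviations from mean: 3.5714, -4.4286, -0.4286, 3.5714, 0.5714, -4.4286, 1.5714
Σ(y_t−ȳ)(y_{t+3}−ȳ) = (12.7551) + (-2.5306) + (1.8980) + (5.6122) = 17.7347
Denominator Σ(y_t−ȳ)² = 67.7143
r_3 = 17.7347 / 67.7143 = 0.262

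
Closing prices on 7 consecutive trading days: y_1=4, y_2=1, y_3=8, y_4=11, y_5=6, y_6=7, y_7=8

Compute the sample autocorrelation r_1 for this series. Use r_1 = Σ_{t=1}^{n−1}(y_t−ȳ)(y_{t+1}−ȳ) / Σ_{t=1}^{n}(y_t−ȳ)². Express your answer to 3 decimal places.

Mean ȳ = (4 + 1 + 8 + 11 + 6 + 7 + 8)/7 = 6.4286
Deviations from mean: -2.4286, -5.4286, 1.5714, 4.5714, -0.4286, 0.5714, 1.5714
Numerator Σ_{t=1}^{6}(y_t−ȳ)(y_{t+1}−ȳ) = 10.5306
Denominator Σ(y_t−ȳ)² = 61.7143
r_1 = 10.5306 / 61.7143 = 0.171

0.171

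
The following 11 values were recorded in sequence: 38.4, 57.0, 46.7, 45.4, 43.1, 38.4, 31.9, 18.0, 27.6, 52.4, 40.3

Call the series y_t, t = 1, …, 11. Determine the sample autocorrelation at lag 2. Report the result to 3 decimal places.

-0.061

Mean ȳ = (38.4 + 57.0 + 46.7 + 45.4 + 43.1 + 38.4 + 31.9 + 18.0 + 27.6 + 52.4 + 40.3)/11 = 39.9273
Numerator Σ_{t=1}^{9}(y_t−ȳ)(y_{t+2}−ȳ) = -74.8924
Denominator Σ(y_t−ȳ)² = 1234.9418
r_2 = -74.8924 / 1234.9418 = -0.061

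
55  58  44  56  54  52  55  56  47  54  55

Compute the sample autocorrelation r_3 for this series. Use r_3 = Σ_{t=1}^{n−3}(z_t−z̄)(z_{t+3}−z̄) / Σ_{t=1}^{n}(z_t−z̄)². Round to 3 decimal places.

0.233

Mean z̄ = (55 + 58 + 44 + 56 + 54 + 52 + 55 + 56 + 47 + 54 + 55)/11 = 53.2727
Numerator Σ_{t=1}^{8}(z_t−z̄)(z_{t+3}−z̄) = 40.5950
Denominator Σ(z_t−z̄)² = 174.1818
r_3 = 40.5950 / 174.1818 = 0.233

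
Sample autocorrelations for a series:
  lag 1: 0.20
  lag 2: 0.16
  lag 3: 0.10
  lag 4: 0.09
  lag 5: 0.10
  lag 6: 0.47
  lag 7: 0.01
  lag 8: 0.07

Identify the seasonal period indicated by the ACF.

6

The largest autocorrelation is r_6 = 0.47; the remaining lags stay at or below 0.20. The elevated value at lag 1 (0.20), dropping to 0.16 at lag 2, reflects decaying short-term dependence rather than seasonality.
The dominant spike at lag 6 indicates a seasonal period of 6.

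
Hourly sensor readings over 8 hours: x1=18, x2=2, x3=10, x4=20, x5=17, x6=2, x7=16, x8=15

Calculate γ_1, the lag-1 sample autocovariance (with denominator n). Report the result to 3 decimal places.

-11.469

Mean x̄ = (18 + 2 + 10 + 20 + 17 + 2 + 16 + 15)/8 = 12.5000
Deviations: 5.5000, -10.5000, -2.5000, 7.5000, 4.5000, -10.5000, 3.5000, 2.5000
Σ_{t=1}^{7}(x_t−x̄)(x_{t+1}−x̄) = -91.7500
γ_1 = -91.7500 / 8 = -11.469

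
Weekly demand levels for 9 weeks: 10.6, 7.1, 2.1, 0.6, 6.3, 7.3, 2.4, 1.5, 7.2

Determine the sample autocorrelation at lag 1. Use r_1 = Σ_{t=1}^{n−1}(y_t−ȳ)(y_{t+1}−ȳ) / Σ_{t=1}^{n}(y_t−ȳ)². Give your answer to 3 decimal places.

Mean ȳ = (10.6 + 7.1 + 2.1 + 0.6 + 6.3 + 7.3 + 2.4 + 1.5 + 7.2)/9 = 5.0111
Numerator Σ_{t=1}^{8}(y_t−ȳ)(y_{t+1}−ȳ) = 11.2054
Denominator Σ(y_t−ȳ)² = 94.3689
r_1 = 11.2054 / 94.3689 = 0.119

0.119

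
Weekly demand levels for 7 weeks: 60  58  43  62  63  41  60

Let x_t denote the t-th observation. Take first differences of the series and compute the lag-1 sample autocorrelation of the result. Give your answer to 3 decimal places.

First differences Δx: -2, -15, 19, 1, -22, 19
Mean of differences = 0.0000
Numerator Σ(Δx_t−Δx̄)(Δx_{t+1}−Δx̄) = -676.0000
Denominator Σ(Δx_t−Δx̄)² = 1436.0000
r_1(Δx) = -676.0000 / 1436.0000 = -0.471

-0.471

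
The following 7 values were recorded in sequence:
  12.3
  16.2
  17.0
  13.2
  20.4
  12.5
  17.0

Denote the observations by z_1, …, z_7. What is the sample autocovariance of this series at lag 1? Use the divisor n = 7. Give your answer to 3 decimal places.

Mean z̄ = (12.3 + 16.2 + 17.0 + 13.2 + 20.4 + 12.5 + 17.0)/7 = 15.5143
Σ_{t=1}^{6}(z_t−z̄)(z_{t+1}−z̄) = -35.1359
γ_1 = -35.1359 / 7 = -5.019

-5.019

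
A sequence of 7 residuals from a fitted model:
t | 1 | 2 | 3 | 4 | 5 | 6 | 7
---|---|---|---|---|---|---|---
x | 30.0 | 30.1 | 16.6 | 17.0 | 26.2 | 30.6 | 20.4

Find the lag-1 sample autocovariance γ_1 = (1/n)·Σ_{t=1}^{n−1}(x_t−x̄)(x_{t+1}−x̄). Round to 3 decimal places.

Mean x̄ = (30.0 + 30.1 + 16.6 + 17.0 + 26.2 + 30.6 + 20.4)/7 = 24.4143
Σ_{t=1}^{6}(x_t−x̄)(x_{t+1}−x̄) = 18.2412
γ_1 = 18.2412 / 7 = 2.606

2.606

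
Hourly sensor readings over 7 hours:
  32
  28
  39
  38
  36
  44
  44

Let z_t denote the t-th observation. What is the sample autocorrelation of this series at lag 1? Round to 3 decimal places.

0.334

Mean z̄ = (32 + 28 + 39 + 38 + 36 + 44 + 44)/7 = 37.2857
Deviations from mean: -5.2857, -9.2857, 1.7143, 0.7143, -1.2857, 6.7143, 6.7143
Numerator Σ_{t=1}^{6}(z_t−z̄)(z_{t+1}−z̄) = 69.9184
Denominator Σ(z_t−z̄)² = 209.4286
r_1 = 69.9184 / 209.4286 = 0.334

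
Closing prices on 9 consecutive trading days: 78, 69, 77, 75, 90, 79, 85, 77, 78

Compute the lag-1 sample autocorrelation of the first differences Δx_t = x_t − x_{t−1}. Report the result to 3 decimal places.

-0.680

First differences Δx: -9, 8, -2, 15, -11, 6, -8, 1
Mean of differences = 0.0000
Numerator Σ(Δx_t−Δx̄)(Δx_{t+1}−Δx̄) = -405.0000
Denominator Σ(Δx_t−Δx̄)² = 596.0000
r_1(Δx) = -405.0000 / 596.0000 = -0.680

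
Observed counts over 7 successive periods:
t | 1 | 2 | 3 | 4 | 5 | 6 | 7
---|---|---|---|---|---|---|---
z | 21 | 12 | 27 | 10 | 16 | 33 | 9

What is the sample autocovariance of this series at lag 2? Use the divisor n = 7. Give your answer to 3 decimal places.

Mean z̄ = (21 + 12 + 27 + 10 + 16 + 33 + 9)/7 = 18.2857
Deviations: 2.7143, -6.2857, 8.7143, -8.2857, -2.2857, 14.7143, -9.2857
Σ_{t=1}^{5}(z_t−z̄)(z_{t+2}−z̄) = -44.8776
γ_2 = -44.8776 / 7 = -6.411

-6.411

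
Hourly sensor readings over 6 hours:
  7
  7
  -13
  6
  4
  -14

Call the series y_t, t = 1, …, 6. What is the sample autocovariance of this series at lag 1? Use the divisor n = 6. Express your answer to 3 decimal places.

-25.042

Mean ȳ = (7 + 7 − 13 + 6 + 4 − 14)/6 = -0.5000
Deviations: 7.5000, 7.5000, -12.5000, 6.5000, 4.5000, -13.5000
Σ_{t=1}^{5}(y_t−ȳ)(y_{t+1}−ȳ) = -150.2500
γ_1 = -150.2500 / 6 = -25.042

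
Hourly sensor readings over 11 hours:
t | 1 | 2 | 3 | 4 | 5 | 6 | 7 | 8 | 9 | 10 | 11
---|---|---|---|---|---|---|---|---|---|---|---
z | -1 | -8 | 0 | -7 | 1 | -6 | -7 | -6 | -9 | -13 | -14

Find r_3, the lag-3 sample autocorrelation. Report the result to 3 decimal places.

Mean z̄ = (-1 − 8 + 0 − 7 + 1 − 6 − 7 − 6 − 9 − 13 − 14)/11 = -6.3636
Numerator Σ_{t=1}^{8}(z_t−z̄)(z_{t+3}−z̄) = -9.5785
Denominator Σ(z_t−z̄)² = 236.5455
r_3 = -9.5785 / 236.5455 = -0.040

-0.040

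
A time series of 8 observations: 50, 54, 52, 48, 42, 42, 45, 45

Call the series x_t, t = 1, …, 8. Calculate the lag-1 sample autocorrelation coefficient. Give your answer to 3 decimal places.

0.669

Mean x̄ = (50 + 54 + 52 + 48 + 42 + 42 + 45 + 45)/8 = 47.2500
Deviations from mean: 2.7500, 6.7500, 4.7500, 0.7500, -5.2500, -5.2500, -2.2500, -2.2500
Σ(x_t−x̄)(x_{t+1}−x̄) = (18.5625) + (32.0625) + (3.5625) + (-3.9375) + (27.5625) + (11.8125) + (5.0625) = 94.6875
Denominator Σ(x_t−x̄)² = 141.5000
r_1 = 94.6875 / 141.5000 = 0.669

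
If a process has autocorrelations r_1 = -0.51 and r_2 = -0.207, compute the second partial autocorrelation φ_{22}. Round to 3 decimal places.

-0.631

φ_{22} = (r_2 − r_1²) / (1 − r_1²)
r_1² = (-0.51)² = 0.2601
Numerator = -0.207 − 0.2601 = -0.4671; denominator = 1 − 0.2601 = 0.7399
φ_{22} = -0.4671 / 0.7399 = -0.631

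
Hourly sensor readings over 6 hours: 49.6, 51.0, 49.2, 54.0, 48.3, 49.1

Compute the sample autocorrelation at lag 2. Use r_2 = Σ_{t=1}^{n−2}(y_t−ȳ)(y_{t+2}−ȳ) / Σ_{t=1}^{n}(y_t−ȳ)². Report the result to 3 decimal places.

0.064

Mean ȳ = (49.6 + 51.0 + 49.2 + 54.0 + 48.3 + 49.1)/6 = 50.2000
Numerator Σ_{t=1}^{4}(y_t−ȳ)(y_{t+2}−ȳ) = 1.3600
Denominator Σ(y_t−ȳ)² = 21.2600
r_2 = 1.3600 / 21.2600 = 0.064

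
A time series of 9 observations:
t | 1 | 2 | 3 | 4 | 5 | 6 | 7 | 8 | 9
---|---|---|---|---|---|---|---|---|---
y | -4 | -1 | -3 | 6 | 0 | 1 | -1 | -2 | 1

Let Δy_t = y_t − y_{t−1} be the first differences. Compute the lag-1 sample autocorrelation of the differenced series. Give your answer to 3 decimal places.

First differences Δy: 3, -2, 9, -6, 1, -2, -1, 3
Mean of differences = 0.6250
Numerator Σ(Δy_t−Δȳ)(Δy_{t+1}−Δȳ) = -86.7656
Denominator Σ(Δy_t−Δȳ)² = 141.8750
r_1(Δy) = -86.7656 / 141.8750 = -0.612

-0.612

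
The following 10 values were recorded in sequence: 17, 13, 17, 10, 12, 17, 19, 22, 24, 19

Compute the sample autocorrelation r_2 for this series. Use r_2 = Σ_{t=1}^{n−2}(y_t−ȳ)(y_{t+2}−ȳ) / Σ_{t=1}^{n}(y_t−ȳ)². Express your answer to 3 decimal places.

0.244

Mean ȳ = (17 + 13 + 17 + 10 + 12 + 17 + 19 + 22 + 24 + 19)/10 = 17.0000
Numerator Σ_{t=1}^{8}(y_t−ȳ)(y_{t+2}−ȳ) = 42.0000
Denominator Σ(y_t−ȳ)² = 172.0000
r_2 = 42.0000 / 172.0000 = 0.244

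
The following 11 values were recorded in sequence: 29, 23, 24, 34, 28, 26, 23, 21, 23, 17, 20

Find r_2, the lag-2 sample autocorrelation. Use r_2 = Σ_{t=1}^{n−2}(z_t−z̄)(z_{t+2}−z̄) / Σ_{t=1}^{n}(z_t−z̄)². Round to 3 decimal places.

Mean z̄ = (29 + 23 + 24 + 34 + 28 + 26 + 23 + 21 + 23 + 17 + 20)/11 = 24.3636
Numerator Σ_{t=1}^{9}(z_t−z̄)(z_{t+2}−z̄) = 21.7355
Denominator Σ(z_t−z̄)² = 220.5455
r_2 = 21.7355 / 220.5455 = 0.099

0.099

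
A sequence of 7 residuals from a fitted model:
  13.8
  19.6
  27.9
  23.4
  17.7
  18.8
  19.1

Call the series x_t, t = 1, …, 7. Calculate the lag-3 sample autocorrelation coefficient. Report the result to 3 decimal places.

-0.274

Mean x̄ = (13.8 + 19.6 + 27.9 + 23.4 + 17.7 + 18.8 + 19.1)/7 = 20.0429
Deviations from mean: -6.2429, -0.4429, 7.8571, 3.3571, -2.3429, -1.2429, -0.9429
Σ(x_t−x̄)(x_{t+3}−x̄) = (-20.9582) + (1.0376) + (-9.7653) + (-3.1653) = -32.8512
Denominator Σ(x_t−x̄)² = 120.0971
r_3 = -32.8512 / 120.0971 = -0.274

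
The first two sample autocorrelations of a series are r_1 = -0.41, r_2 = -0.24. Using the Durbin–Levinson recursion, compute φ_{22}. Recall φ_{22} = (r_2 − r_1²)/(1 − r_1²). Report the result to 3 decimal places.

-0.491

φ_{22} = (r_2 − r_1²) / (1 − r_1²)
r_1² = (-0.41)² = 0.1681
Numerator = -0.24 − 0.1681 = -0.4081; denominator = 1 − 0.1681 = 0.8319
φ_{22} = -0.4081 / 0.8319 = -0.491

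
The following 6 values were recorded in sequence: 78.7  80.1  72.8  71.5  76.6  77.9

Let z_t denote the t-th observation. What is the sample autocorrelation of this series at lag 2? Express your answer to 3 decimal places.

-0.613

Mean z̄ = (78.7 + 80.1 + 72.8 + 71.5 + 76.6 + 77.9)/6 = 76.2667
Deviations from mean: 2.4333, 3.8333, -3.4667, -4.7667, 0.3333, 1.6333
Σ(z_t−z̄)(z_{t+2}−z̄) = (-8.4356) + (-18.2722) + (-1.1556) + (-7.7856) = -35.6489
Denominator Σ(z_t−z̄)² = 58.1333
r_2 = -35.6489 / 58.1333 = -0.613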